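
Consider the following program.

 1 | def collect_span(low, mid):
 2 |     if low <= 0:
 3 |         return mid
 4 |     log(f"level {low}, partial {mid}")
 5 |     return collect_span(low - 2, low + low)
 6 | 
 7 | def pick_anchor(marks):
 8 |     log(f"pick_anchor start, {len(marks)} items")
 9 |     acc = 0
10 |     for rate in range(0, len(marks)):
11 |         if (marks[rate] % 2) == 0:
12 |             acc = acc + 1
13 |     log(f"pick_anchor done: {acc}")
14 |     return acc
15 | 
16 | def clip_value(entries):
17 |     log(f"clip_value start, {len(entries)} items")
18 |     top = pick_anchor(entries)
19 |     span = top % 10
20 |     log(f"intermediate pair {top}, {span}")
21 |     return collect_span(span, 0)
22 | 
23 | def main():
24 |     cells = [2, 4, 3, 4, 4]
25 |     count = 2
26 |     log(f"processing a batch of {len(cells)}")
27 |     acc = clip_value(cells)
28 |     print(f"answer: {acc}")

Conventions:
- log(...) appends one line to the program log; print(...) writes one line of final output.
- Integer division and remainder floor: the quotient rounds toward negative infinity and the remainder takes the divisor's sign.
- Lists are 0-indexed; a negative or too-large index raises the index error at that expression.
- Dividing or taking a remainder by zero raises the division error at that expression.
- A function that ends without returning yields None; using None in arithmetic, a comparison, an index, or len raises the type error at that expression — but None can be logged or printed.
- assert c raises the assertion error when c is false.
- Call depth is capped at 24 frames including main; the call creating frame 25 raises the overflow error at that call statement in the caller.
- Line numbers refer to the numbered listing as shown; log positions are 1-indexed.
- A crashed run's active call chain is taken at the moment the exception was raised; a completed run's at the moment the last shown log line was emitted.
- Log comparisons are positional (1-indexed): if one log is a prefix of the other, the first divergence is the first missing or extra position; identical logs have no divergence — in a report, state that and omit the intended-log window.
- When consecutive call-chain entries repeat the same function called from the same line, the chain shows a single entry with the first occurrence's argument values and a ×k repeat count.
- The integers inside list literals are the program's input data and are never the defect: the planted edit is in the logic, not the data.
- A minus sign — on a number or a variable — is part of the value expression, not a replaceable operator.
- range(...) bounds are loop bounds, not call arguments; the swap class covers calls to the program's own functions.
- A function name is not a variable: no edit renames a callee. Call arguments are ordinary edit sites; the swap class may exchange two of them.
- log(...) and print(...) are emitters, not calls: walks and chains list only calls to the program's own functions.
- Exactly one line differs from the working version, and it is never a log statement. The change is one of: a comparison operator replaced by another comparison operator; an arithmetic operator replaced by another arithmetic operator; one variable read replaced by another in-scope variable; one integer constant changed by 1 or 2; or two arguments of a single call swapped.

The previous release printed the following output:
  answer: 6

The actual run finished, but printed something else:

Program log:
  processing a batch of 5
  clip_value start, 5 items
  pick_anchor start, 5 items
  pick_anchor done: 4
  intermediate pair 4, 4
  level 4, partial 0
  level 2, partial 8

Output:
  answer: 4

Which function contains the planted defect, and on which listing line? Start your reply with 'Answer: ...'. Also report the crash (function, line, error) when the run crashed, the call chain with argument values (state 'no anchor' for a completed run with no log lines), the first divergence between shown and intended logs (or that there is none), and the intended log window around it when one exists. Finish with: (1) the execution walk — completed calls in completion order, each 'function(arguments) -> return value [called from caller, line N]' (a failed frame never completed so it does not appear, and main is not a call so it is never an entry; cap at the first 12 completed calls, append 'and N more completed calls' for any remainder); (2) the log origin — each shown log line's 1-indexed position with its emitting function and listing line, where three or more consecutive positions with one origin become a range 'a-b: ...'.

Answer: the defect is in collect_span at line 5.
Core observation: Everything matches until log position 7, which reads 'level 2, partial 8' in place of 'level 2, partial 4'.
Call chain: main -> clip_value([2, 4, 3, 4, 4]) (called at line 27) -> collect_span(4, 0) (called at line 21) -> collect_span(2, 8) (called at line 5).
First divergence: position 7 — the shown line 'level 2, partial 8' should read 'level 2, partial 4'.
Intended log window:
  5: intermediate pair 4, 4
  6: level 4, partial 0
  7: level 2, partial 4
Execution walk:
  pick_anchor([2, 4, 3, 4, 4]) -> 4  [called from clip_value, line 18]
  collect_span(0, 4) -> 4  [called from collect_span, line 5]
  collect_span(2, 8) -> 4  [called from collect_span, line 5]
  collect_span(4, 0) -> 4  [called from clip_value, line 21]
  clip_value([2, 4, 3, 4, 4]) -> 4  [called from main, line 27]
Log origins:
  1: emitted by main (line 26)
  2: emitted by clip_value (line 17)
  3: emitted by pick_anchor (line 8)
  4: emitted by pick_anchor (line 13)
  5: emitted by clip_value (line 20)
  6: emitted by collect_span (line 4)
  7: emitted by collect_span (line 4)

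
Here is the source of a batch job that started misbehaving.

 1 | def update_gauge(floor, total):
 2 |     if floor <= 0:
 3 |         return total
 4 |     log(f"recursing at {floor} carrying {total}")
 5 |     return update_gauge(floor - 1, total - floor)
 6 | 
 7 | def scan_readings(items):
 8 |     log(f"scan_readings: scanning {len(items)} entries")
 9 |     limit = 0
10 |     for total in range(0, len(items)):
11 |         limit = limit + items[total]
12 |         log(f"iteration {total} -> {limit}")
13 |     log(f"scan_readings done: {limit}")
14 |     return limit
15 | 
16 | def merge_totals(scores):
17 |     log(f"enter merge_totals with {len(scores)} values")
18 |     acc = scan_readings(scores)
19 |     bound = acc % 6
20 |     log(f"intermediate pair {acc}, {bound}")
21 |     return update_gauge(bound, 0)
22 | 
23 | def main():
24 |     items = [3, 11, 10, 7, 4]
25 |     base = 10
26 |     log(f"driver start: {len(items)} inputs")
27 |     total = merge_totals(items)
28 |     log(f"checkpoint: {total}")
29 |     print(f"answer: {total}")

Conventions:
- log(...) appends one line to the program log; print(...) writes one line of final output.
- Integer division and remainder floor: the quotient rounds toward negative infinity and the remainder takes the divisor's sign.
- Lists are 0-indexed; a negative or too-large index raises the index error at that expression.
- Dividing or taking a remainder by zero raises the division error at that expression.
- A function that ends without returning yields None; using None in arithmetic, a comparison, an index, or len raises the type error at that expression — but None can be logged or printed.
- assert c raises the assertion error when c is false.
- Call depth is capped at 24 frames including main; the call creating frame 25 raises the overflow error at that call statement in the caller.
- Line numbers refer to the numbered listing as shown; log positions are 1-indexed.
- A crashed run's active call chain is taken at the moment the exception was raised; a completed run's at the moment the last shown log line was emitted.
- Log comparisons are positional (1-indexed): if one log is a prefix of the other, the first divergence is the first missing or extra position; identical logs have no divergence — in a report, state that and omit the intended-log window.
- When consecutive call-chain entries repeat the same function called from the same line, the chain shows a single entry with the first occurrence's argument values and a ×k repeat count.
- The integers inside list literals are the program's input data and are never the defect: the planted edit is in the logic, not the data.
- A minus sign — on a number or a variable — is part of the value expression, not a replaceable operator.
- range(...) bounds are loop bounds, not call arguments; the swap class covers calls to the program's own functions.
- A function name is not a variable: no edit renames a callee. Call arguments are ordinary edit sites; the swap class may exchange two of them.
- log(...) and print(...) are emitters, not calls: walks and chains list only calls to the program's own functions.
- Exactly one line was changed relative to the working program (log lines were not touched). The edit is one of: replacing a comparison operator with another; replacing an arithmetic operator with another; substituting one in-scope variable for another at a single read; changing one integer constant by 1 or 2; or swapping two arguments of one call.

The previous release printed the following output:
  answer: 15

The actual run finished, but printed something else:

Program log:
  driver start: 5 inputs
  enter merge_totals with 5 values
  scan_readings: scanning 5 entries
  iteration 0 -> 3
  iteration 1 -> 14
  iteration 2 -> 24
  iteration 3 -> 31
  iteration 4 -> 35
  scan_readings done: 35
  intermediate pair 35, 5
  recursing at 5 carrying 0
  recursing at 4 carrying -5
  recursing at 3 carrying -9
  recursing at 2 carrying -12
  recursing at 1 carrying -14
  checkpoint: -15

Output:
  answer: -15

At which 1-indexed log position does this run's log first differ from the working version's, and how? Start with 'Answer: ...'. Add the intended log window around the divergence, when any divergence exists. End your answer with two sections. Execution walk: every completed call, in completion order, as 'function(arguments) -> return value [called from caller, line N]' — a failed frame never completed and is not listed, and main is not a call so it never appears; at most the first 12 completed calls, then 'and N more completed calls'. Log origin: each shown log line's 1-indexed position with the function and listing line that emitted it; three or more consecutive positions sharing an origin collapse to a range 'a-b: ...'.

Answer: at position 12 the run shows 'recursing at 4 carrying -5' where the working version logs 'recursing at 4 carrying 5'.
Intended log window:
  10: intermediate pair 35, 5
  11: recursing at 5 carrying 0
  12: recursing at 4 carrying 5
  13: recursing at 3 carrying 9
Execution walk:
  scan_readings([3, 11, 10, 7, 4]) -> 35  [called from merge_totals, line 18]
  update_gauge(0, -15) -> -15  [called from update_gauge, line 5]
  update_gauge(1, -14) -> -15  [called from update_gauge, line 5]
  update_gauge(2, -12) -> -15  [called from update_gauge, line 5]
  update_gauge(3, -9) -> -15  [called from update_gauge, line 5]
  update_gauge(4, -5) -> -15  [called from update_gauge, line 5]
  update_gauge(5, 0) -> -15  [called from merge_totals, line 21]
  merge_totals([3, 11, 10, 7, 4]) -> -15  [called from main, line 27]
Log origins:
  1: logged in main at line 26
  2: logged in merge_totals at line 17
  3: logged in scan_readings at line 8
  4-8: logged in scan_readings at line 12
  9: logged in scan_readings at line 13
  10: logged in merge_totals at line 20
  11-15: logged in update_gauge at line 4
  16: logged in main at line 28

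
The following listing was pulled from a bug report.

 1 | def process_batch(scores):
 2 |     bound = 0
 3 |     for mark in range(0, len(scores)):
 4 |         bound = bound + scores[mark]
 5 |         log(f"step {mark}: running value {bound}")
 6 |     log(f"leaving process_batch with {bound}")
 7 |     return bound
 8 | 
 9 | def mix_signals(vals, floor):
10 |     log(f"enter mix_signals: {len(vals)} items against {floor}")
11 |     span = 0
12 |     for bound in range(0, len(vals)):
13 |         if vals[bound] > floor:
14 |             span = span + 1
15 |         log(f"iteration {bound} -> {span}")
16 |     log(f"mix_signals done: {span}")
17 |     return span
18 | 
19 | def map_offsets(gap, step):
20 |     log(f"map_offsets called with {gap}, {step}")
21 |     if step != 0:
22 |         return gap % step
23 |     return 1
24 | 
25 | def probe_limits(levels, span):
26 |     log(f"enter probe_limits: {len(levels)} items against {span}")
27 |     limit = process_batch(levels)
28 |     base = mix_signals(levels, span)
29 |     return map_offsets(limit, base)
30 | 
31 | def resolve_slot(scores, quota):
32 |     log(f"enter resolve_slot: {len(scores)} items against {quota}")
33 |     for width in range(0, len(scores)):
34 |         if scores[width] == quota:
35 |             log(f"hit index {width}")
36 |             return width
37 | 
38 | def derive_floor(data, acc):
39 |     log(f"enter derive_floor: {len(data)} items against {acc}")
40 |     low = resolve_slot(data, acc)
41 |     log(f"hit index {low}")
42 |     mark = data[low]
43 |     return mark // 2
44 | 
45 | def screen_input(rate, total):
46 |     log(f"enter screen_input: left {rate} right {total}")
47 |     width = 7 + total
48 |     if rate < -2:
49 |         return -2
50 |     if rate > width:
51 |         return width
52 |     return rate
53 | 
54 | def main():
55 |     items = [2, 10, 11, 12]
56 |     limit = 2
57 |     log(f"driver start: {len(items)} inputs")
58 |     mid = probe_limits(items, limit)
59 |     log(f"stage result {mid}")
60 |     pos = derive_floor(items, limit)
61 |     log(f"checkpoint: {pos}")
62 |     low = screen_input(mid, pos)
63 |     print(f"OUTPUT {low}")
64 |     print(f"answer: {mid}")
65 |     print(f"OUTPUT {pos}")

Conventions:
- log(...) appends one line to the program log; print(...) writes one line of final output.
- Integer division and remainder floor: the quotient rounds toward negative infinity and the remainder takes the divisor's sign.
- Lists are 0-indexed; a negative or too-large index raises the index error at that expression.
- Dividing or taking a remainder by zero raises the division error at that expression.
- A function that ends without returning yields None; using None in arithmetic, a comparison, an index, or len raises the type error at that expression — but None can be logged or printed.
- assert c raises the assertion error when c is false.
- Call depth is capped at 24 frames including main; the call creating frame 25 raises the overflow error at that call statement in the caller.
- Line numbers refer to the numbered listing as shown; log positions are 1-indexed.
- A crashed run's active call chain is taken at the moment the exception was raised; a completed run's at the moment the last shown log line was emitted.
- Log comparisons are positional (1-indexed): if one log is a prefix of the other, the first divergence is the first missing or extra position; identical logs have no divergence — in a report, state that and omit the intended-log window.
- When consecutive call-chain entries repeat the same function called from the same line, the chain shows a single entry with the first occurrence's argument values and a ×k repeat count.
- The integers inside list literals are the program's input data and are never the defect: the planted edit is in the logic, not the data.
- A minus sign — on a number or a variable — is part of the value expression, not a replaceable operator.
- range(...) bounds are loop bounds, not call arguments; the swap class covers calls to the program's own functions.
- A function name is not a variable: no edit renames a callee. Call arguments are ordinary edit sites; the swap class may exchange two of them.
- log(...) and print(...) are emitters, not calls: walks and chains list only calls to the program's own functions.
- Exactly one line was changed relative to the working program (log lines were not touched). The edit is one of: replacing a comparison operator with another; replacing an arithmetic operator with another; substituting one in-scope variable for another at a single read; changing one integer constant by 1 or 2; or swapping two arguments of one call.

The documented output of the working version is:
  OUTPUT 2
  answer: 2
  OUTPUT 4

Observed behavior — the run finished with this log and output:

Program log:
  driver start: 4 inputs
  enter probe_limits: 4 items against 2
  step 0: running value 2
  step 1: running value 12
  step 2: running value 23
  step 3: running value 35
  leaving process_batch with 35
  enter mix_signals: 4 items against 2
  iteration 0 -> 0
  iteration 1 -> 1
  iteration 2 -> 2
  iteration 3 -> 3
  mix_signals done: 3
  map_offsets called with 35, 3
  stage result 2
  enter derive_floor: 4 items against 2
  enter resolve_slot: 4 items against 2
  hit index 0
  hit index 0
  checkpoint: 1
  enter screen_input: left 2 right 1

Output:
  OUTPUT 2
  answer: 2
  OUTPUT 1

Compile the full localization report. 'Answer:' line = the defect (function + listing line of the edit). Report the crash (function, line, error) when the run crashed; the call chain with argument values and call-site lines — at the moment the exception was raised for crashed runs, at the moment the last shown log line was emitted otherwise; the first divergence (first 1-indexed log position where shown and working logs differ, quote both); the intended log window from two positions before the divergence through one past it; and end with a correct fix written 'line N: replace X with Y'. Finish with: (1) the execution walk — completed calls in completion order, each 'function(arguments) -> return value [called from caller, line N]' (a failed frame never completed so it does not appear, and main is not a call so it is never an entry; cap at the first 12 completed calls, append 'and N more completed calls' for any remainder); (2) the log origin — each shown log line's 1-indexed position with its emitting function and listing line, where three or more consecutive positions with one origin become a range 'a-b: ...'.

Answer: the defect is in derive_floor at line 43.
Core observation: Everything matches until log position 20, which reads 'checkpoint: 1' in place of 'checkpoint: 4'.
Call chain: main -> screen_input(2, 1) (called at line 62).
First divergence: position 20 — the shown line 'checkpoint: 1' should read 'checkpoint: 4'.
Intended log window:
  18: hit index 0
  19: hit index 0
  20: checkpoint: 4
  21: enter screen_input: left 2 right 4
Execution walk:
  process_batch([2, 10, 11, 12]) -> 35  [called from probe_limits, line 27]
  mix_signals([2, 10, 11, 12], 2) -> 3  [called from probe_limits, line 28]
  map_offsets(35, 3) -> 2  [called from probe_limits, line 29]
  probe_limits([2, 10, 11, 12], 2) -> 2  [called from main, line 58]
  resolve_slot([2, 10, 11, 12], 2) -> 0  [called from derive_floor, line 40]
  derive_floor([2, 10, 11, 12], 2) -> 1  [called from main, line 60]
  screen_input(2, 1) -> 2  [called from main, line 62]
Log origins:
  1: logged in main at line 57
  2: logged in probe_limits at line 26
  3-6: logged in process_batch at line 5
  7: logged in process_batch at line 6
  8: logged in mix_signals at line 10
  9-12: logged in mix_signals at line 15
  13: logged in mix_signals at line 16
  14: logged in map_offsets at line 20
  15: logged in main at line 59
  16: logged in derive_floor at line 39
  17: logged in resolve_slot at line 32
  18: logged in resolve_slot at line 35
  19: logged in derive_floor at line 41
  20: logged in main at line 61
  21: logged in screen_input at line 46
A correct fix: line 43: replace `//` with `*`.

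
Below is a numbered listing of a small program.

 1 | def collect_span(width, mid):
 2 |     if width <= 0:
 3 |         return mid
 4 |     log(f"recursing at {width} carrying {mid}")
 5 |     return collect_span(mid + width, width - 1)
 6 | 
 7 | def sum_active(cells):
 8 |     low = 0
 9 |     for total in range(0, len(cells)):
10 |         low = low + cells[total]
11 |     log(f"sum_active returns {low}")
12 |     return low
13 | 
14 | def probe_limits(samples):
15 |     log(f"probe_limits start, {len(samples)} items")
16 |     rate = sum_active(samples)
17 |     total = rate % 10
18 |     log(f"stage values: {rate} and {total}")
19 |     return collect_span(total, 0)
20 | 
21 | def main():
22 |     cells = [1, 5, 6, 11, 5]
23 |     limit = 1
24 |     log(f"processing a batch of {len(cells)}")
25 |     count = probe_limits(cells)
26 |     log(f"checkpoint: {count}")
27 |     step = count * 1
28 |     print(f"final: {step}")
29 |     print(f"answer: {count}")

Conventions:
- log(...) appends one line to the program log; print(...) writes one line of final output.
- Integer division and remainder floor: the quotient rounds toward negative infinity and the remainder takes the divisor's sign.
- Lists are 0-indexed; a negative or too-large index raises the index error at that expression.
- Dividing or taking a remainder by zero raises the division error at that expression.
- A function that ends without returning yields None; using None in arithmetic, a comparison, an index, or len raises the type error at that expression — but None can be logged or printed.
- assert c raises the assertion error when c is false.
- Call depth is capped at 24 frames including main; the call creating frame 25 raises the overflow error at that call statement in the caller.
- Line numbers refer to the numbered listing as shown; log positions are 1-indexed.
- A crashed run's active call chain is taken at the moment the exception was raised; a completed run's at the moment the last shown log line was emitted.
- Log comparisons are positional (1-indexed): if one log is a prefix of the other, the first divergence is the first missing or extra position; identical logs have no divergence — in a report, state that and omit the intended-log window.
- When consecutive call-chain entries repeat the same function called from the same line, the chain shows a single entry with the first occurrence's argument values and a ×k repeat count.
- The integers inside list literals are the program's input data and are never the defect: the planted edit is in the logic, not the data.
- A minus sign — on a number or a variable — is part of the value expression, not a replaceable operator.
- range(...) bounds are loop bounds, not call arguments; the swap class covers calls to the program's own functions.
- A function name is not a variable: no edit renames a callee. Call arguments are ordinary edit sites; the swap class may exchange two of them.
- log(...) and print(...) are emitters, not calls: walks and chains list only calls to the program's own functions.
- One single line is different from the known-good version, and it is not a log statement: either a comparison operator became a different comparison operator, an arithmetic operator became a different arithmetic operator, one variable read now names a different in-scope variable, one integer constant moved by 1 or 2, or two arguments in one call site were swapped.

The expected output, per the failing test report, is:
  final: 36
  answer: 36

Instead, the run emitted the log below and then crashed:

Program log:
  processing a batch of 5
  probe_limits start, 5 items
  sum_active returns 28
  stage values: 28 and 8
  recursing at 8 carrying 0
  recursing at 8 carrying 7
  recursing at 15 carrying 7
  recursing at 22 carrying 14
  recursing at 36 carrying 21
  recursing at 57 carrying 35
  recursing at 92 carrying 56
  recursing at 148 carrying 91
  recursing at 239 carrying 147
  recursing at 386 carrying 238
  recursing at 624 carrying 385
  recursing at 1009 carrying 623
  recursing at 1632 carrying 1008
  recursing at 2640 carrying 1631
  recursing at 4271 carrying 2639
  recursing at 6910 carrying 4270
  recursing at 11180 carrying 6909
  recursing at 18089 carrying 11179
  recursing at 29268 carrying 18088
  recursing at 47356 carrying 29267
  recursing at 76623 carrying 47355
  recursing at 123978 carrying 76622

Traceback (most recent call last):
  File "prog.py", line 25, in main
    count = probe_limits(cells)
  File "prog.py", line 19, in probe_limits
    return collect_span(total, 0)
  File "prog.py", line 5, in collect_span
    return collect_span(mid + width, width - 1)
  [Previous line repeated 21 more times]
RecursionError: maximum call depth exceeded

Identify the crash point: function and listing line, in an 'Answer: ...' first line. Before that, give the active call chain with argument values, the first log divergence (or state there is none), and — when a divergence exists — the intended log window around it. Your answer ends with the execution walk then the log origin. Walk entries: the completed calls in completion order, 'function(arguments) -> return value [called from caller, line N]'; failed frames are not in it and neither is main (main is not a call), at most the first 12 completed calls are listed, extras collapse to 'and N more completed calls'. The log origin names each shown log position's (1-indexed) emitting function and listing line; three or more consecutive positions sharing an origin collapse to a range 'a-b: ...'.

Answer: the error was raised in collect_span, line 5.
Key fact: Position 6 is the first bad log line: 'recursing at 8 carrying 7' should read 'recursing at 7 carrying 8'.
Call chain: main -> probe_limits([1, 5, 6, 11, 5]) (called at line 25) -> collect_span(8, 0) (called at line 19) -> collect_span(8, 7) (called at line 5) ×21.
First divergence: position 6 — the shown line 'recursing at 8 carrying 7' should read 'recursing at 7 carrying 8'.
Intended log window:
  4: stage values: 28 and 8
  5: recursing at 8 carrying 0
  6: recursing at 7 carrying 8
  7: recursing at 6 carrying 15
Execution walk:
  sum_active([1, 5, 6, 11, 5]) -> 28  [called from probe_limits, line 16]
Log origin:
  1: emitted by main (line 24)
  2: emitted by probe_limits (line 15)
  3: emitted by sum_active (line 11)
  4: emitted by probe_limits (line 18)
  5-26: emitted by collect_span (line 4)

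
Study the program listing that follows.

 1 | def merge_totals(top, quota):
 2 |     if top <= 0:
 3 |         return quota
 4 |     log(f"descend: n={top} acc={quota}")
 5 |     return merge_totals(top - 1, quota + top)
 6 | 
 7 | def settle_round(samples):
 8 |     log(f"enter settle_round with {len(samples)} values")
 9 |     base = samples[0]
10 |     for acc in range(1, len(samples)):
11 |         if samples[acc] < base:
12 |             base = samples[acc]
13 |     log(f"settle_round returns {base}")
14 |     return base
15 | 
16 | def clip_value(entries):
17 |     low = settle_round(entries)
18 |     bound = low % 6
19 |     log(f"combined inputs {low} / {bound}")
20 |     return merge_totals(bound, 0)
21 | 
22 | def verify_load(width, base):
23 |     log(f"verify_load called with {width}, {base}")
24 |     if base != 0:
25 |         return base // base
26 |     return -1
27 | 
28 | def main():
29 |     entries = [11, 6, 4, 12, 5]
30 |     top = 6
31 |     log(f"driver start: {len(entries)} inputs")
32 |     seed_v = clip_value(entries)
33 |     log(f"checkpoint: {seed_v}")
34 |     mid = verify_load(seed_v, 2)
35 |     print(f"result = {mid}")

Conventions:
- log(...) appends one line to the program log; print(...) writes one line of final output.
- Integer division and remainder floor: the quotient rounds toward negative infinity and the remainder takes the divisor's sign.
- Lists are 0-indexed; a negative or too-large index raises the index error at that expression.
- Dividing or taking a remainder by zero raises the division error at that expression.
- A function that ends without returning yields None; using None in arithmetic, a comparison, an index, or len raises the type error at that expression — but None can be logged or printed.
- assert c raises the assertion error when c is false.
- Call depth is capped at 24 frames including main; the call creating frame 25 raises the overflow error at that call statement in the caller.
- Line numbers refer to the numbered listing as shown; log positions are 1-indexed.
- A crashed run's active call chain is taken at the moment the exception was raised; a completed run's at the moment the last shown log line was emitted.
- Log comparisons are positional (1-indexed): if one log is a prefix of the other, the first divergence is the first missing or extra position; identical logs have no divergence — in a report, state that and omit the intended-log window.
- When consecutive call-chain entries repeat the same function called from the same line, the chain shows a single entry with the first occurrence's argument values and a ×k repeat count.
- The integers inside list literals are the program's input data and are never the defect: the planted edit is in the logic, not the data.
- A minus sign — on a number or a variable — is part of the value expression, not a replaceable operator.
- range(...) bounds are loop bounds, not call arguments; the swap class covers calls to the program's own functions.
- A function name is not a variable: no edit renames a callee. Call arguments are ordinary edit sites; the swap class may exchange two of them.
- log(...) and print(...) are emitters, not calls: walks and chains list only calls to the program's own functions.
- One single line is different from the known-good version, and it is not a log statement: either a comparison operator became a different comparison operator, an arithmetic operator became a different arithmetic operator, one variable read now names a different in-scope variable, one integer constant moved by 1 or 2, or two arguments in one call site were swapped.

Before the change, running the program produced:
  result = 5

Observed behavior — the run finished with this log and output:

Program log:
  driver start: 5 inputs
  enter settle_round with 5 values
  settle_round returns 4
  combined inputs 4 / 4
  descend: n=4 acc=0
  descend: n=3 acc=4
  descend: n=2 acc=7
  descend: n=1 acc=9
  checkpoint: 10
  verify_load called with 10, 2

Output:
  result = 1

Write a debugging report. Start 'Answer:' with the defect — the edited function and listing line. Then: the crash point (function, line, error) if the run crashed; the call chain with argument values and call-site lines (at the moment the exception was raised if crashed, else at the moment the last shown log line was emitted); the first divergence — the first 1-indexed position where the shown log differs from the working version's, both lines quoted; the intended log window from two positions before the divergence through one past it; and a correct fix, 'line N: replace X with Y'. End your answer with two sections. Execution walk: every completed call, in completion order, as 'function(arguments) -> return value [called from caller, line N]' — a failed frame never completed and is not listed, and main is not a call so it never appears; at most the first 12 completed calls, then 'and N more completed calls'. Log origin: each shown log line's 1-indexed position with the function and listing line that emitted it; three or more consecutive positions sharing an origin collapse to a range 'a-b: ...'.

Answer: the defect is in verify_load at line 25.
The tell: No log line changed; the fault shows up purely in the output.
Call chain: main -> verify_load(10, 2) (called at line 34).
First divergence: none; the two logs match at every position.
Execution walk:
  settle_round([11, 6, 4, 12, 5]) -> 4  [called from clip_value, line 17]
  merge_totals(0, 10) -> 10  [called from merge_totals, line 5]
  merge_totals(1, 9) -> 10  [called from merge_totals, line 5]
  merge_totals(2, 7) -> 10  [called from merge_totals, line 5]
  merge_totals(3, 4) -> 10  [called from merge_totals, line 5]
  merge_totals(4, 0) -> 10  [called from clip_value, line 20]
  clip_value([11, 6, 4, 12, 5]) -> 10  [called from main, line 32]
  verify_load(10, 2) -> 1  [called from main, line 34]
Log line origins:
  1 — main, line 31
  2 — settle_round, line 8
  3 — settle_round, line 13
  4 — clip_value, line 19
  5-8 — merge_totals, line 4
  9 — main, line 33
  10 — verify_load, line 23
A correct fix: line 25: replace `base // base` with `width // base`.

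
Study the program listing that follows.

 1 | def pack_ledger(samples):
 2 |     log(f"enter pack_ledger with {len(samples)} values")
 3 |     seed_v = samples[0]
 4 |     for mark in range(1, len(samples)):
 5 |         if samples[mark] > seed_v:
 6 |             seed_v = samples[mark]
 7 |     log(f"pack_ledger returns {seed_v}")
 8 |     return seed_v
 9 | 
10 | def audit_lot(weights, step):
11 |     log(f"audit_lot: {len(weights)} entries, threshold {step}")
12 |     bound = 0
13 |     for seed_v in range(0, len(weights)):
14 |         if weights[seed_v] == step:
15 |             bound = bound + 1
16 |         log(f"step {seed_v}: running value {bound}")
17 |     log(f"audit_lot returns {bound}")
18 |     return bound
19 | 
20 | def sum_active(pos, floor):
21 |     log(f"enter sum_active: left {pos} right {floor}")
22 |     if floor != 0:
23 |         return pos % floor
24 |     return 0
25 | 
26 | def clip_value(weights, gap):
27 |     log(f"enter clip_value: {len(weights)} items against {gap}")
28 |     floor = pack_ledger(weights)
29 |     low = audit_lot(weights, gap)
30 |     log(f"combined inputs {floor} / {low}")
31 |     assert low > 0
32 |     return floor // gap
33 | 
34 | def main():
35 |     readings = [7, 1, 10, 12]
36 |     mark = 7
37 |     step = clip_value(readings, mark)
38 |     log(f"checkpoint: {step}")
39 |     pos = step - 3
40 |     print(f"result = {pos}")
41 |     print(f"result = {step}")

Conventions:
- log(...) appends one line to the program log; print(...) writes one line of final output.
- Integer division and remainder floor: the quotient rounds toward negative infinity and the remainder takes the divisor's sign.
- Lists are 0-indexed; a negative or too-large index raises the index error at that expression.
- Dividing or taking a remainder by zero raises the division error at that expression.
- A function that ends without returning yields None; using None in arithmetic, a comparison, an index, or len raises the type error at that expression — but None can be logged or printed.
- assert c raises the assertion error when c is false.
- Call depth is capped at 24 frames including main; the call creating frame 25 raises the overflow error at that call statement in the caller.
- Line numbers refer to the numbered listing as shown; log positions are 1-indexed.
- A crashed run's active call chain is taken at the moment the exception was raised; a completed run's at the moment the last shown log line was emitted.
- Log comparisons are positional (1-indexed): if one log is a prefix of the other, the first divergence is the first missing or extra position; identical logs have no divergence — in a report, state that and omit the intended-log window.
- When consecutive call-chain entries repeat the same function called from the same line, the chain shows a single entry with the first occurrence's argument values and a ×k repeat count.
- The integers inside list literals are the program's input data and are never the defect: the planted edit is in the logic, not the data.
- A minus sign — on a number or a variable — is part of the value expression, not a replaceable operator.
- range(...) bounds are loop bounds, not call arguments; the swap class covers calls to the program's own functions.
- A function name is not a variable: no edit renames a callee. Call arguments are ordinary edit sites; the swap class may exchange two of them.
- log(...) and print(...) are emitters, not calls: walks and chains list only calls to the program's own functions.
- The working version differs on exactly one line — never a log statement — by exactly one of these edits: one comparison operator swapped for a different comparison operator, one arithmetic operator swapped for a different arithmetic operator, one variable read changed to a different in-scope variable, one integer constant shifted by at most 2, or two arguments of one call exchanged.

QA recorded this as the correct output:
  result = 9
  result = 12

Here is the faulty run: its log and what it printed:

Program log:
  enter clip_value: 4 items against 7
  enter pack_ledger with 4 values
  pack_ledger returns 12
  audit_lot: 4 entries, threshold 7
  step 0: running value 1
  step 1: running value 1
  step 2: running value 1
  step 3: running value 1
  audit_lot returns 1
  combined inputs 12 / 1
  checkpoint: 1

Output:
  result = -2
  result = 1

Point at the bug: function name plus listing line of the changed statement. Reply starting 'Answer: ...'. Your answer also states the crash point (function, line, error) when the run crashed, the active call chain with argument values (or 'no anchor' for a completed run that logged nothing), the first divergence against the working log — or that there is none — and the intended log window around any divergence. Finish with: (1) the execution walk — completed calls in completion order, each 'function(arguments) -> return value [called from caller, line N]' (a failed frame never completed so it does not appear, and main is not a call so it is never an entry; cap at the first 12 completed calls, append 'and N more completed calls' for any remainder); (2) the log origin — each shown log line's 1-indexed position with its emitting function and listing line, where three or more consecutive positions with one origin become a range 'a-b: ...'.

Answer: the defect is in clip_value at line 32.
The tell: Position 11 is the first bad log line: 'checkpoint: 1' should read 'checkpoint: 12'.
Call chain: main.
First divergence: position 11; shown 'checkpoint: 1' vs intended 'checkpoint: 12'.
Intended log window:
  9: audit_lot returns 1
  10: combined inputs 12 / 1
  11: checkpoint: 12
Execution walk:
  pack_ledger([7, 1, 10, 12]) -> 12  [called from clip_value, line 28]
  audit_lot([7, 1, 10, 12], 7) -> 1  [called from clip_value, line 29]
  clip_value([7, 1, 10, 12], 7) -> 1  [called from main, line 37]
Log origins:
  1: emitted by clip_value (line 27)
  2: emitted by pack_ledger (line 2)
  3: emitted by pack_ledger (line 7)
  4: emitted by audit_lot (line 11)
  5-8: emitted by audit_lot (line 16)
  9: emitted by audit_lot (line 17)
  10: emitted by clip_value (line 30)
  11: emitted by main (line 38)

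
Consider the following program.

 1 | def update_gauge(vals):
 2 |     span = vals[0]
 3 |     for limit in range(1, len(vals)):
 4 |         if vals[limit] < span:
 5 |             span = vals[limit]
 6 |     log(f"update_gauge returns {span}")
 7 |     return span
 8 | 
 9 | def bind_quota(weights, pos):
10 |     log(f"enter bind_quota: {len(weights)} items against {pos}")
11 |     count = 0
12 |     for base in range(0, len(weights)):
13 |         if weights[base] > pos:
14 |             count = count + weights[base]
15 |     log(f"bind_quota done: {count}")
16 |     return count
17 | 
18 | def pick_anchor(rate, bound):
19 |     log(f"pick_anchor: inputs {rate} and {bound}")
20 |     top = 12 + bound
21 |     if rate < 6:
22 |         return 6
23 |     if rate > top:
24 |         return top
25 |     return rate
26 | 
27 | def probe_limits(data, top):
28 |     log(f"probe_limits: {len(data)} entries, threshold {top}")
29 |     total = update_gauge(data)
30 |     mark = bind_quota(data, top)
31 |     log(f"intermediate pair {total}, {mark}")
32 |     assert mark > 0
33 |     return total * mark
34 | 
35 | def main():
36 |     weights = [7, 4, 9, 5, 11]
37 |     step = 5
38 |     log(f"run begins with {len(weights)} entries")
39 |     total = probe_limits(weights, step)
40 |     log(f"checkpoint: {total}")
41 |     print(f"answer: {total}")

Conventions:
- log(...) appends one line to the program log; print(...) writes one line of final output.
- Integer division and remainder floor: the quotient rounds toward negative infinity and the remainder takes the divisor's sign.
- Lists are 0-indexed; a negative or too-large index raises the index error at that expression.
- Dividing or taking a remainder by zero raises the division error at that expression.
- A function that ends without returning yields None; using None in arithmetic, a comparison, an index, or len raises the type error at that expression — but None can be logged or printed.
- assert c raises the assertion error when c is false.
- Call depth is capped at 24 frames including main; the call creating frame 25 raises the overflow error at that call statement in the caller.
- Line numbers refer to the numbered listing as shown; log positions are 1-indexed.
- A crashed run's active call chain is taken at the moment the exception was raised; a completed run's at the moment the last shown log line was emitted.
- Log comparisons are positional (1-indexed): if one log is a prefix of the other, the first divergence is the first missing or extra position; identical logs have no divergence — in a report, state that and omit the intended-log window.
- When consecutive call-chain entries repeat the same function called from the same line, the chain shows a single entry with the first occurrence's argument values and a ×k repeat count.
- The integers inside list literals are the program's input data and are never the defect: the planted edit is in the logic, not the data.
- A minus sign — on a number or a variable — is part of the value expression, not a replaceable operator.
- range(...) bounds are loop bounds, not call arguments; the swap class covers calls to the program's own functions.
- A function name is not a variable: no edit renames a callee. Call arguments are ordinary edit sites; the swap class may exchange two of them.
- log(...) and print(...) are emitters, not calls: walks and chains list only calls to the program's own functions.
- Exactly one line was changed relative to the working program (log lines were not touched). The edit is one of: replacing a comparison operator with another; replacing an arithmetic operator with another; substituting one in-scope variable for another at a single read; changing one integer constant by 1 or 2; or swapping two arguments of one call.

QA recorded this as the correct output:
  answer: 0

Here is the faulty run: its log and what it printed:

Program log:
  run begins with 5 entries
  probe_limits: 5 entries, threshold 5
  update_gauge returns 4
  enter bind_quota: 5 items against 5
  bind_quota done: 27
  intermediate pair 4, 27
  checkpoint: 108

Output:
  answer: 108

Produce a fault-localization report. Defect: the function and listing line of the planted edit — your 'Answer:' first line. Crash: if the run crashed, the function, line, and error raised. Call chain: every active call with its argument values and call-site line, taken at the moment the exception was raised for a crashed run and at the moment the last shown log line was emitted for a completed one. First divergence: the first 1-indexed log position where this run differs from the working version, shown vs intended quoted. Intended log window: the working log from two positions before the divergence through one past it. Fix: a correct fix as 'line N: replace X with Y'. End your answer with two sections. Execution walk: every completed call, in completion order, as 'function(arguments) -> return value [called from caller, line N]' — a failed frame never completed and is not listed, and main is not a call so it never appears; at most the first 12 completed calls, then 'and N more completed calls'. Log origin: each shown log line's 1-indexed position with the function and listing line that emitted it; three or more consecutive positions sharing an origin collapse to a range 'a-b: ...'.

Answer: the defect is in probe_limits at line 33.
Key observation: The log first diverges at position 7: the faulty run prints 'checkpoint: 108' where the working version prints 'checkpoint: 0'.
Call chain: main.
First divergence: position 7; shown 'checkpoint: 108' vs intended 'checkpoint: 0'.
Intended log window:
  5: bind_quota done: 27
  6: intermediate pair 4, 27
  7: checkpoint: 0
Execution walk:
  update_gauge([7, 4, 9, 5, 11]) -> 4  [called from probe_limits, line 29]
  bind_quota([7, 4, 9, 5, 11], 5) -> 27  [called from probe_limits, line 30]
  probe_limits([7, 4, 9, 5, 11], 5) -> 108  [called from main, line 39]
Log origins:
  1: logged in main at line 38
  2: logged in probe_limits at line 28
  3: logged in update_gauge at line 6
  4: logged in bind_quota at line 10
  5: logged in bind_quota at line 15
  6: logged in probe_limits at line 31
  7: logged in main at line 40
A correct fix: line 33: replace `*` with `//`.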